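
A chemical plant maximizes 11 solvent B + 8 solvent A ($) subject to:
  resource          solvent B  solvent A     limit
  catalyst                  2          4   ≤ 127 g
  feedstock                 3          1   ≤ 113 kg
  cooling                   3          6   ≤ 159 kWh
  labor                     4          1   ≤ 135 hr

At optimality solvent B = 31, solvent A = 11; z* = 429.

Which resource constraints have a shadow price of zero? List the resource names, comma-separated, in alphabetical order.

catalyst, feedstock

catalyst: 106/127 (slack 21)
feedstock: 104/113 (slack 9)
cooling: 159/159 (binding)
labor: 135/135 (binding)
By complementary slackness, a constraint with positive slack has shadow price 0 → catalyst, feedstock.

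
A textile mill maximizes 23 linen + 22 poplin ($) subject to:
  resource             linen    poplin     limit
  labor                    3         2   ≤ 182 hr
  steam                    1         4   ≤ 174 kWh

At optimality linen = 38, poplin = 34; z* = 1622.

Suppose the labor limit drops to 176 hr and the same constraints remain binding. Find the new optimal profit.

1580

Check each constraint at x*: labor 182/182 (tight); steam 174/174 (tight).
The binding rows give the dual system: 3·y_labor + 1·y_steam = 23 and 2·y_labor + 4·y_steam = 22.
This yields shadow prices y_labor = 7, y_steam = 2.
Δz = y_labor·Δb = 7 × (-6) = -42, so new z* = 1622 − 42 = 1580.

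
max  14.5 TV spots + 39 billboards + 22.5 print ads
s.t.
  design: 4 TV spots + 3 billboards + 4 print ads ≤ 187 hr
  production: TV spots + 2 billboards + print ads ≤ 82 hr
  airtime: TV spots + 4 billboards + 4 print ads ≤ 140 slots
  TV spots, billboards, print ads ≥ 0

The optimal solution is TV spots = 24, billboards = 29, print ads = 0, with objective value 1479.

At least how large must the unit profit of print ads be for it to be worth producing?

29.5

Check each constraint at x*: design 183/187 (slack 4); production 82/82 (tight); airtime 140/140 (tight).
Since design is not tight, its dual is 0.
From A_Bᵀ y = c: 1·y_production + 1·y_airtime = 14.5; 2·y_production + 4·y_airtime = 39.
→ y_production = 9.5 and y_airtime = 5.
print ads enters the basis when its profit ≥ yᵀa₃ = 9.5·1 + 5·4 = 29.5.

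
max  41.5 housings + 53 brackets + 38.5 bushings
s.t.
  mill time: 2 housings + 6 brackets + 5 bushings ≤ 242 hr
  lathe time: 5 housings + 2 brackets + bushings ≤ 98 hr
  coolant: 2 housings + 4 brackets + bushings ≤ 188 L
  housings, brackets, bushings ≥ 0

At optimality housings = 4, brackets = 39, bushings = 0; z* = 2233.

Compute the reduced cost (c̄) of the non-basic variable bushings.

-2

At the optimum: mill time uses 242 of 242 (binding); lathe time uses 98 of 98 (binding); coolant uses 164 of 188 (slack = 24).
By complementary slackness, y = 0 for the non-binding constraint.
Dual feasibility on the basic columns requires 2·y_mill time + 5·y_lathe time = 41.5, 6·y_mill time + 2·y_lathe time = 53.
This yields shadow prices y_mill time = 7, y_lathe time = 5.5.
Reduced cost of bushings: c₃ − yᵀa₃ = 38.5 − (7·5 + 5.5·1) = 38.5 − 40.5 = -2.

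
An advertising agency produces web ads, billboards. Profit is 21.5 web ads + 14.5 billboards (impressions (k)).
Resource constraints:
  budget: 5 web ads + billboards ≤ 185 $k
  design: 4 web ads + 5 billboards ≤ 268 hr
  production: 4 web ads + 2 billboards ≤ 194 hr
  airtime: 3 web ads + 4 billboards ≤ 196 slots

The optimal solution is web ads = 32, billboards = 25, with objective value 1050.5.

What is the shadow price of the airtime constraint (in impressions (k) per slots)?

At the optimum: budget uses 185 of 185 (binding); design uses 253 of 268 (slack = 15); production uses 178 of 194 (slack = 16); airtime uses 196 of 196 (binding).
Since design, production are not tight, their duals are 0.
From A_Bᵀ y = c: 5·y_budget + 3·y_airtime = 21.5; 1·y_budget + 4·y_airtime = 14.5.
Solving: y_budget = 2.5, y_airtime = 3.
Shadow price of airtime = 3.

3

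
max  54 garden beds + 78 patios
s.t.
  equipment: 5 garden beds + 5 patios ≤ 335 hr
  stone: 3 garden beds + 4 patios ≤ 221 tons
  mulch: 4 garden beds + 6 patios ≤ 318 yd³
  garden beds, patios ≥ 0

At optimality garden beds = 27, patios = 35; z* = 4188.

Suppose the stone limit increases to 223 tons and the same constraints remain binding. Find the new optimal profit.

4200

At the optimum: equipment uses 310 of 335 (slack = 25); stone uses 221 of 221 (binding); mulch uses 318 of 318 (binding).
Since equipment is not tight, its dual is 0.
The binding rows give the dual system: 3·y_stone + 4·y_mulch = 54 and 4·y_stone + 6·y_mulch = 78.
→ y_stone = 6 and y_mulch = 9.
Δz = y_stone·Δb = 6 × (2) = 12, so new z* = 4188 + 12 = 4200.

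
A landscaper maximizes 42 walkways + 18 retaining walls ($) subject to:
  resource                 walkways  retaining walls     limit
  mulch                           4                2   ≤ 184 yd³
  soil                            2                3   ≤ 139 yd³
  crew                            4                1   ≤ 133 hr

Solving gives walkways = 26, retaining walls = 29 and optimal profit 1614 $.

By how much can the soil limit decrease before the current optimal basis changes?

72.5

Binding constraints: soil, crew. The basis is B = [[2,3],[4,1]] with det -10.
Per unit decrease in soil, x* moves by d = (0.1, -0.4).
The basis stays optimal until retaining walls reaches 0; allowable decrease = 72.5 yd³.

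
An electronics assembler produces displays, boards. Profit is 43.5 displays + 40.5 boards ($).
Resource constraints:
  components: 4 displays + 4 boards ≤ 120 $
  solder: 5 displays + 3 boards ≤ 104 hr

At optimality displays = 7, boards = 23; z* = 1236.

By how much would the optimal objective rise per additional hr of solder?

At the optimum: components uses 120 of 120 (binding); solder uses 104 of 104 (binding).
The binding rows give the dual system: 4·y_components + 5·y_solder = 43.5 and 4·y_components + 3·y_solder = 40.5.
→ y_components = 9 and y_solder = 1.5.
Shadow price of solder = 1.5.

1.5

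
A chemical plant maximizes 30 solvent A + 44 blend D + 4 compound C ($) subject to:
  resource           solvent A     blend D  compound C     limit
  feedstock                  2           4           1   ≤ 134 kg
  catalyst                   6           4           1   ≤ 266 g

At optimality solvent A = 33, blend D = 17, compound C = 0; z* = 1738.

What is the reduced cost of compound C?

-7

Both feedstock and catalyst are binding at x*.
From A_Bᵀ y = c: 2·y_feedstock + 6·y_catalyst = 30; 4·y_feedstock + 4·y_catalyst = 44.
→ y_feedstock = 9 and y_catalyst = 2.
Reduced cost of compound C: c₃ − yᵀa₃ = 4 − (9·1 + 2·1) = 4 − 11 = -7.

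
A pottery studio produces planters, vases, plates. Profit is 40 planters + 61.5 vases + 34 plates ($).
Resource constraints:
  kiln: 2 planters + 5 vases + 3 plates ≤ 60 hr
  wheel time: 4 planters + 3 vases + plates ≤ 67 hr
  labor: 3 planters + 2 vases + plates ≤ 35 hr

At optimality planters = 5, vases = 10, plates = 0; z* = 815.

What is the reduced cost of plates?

At the optimum: kiln uses 60 of 60 (binding); wheel time uses 50 of 67 (slack = 17); labor uses 35 of 35 (binding).
Slack constraints have shadow price 0 (complementary slackness).
Dual feasibility on the basic columns requires 2·y_kiln + 3·y_labor = 40, 5·y_kiln + 2·y_labor = 61.5.
This yields shadow prices y_kiln = 9.5, y_labor = 7.
Reduced cost of plates: c₃ − yᵀa₃ = 34 − (9.5·3 + 7·1) = 34 − 35.5 = -1.5.

-1.5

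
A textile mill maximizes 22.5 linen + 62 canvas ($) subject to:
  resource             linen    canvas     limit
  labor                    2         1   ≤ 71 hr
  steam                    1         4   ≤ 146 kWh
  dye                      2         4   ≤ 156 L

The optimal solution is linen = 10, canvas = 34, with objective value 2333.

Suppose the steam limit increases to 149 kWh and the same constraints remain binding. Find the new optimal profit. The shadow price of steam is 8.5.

Δb = 3, so new z* = 2333 + (8.5)·(3) = 2333 + 25.5 = 2358.5.

2358.5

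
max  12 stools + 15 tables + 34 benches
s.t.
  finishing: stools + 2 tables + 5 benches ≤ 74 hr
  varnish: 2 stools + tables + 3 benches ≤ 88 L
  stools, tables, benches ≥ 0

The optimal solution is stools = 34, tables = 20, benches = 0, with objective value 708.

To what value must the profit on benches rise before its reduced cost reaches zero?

At the optimum: finishing uses 74 of 74 (binding); varnish uses 88 of 88 (binding).
From A_Bᵀ y = c: 1·y_finishing + 2·y_varnish = 12; 2·y_finishing + 1·y_varnish = 15.
→ y_finishing = 6 and y_varnish = 3.
benches enters the basis when its profit ≥ yᵀa₃ = 6·5 + 3·3 = 39.

39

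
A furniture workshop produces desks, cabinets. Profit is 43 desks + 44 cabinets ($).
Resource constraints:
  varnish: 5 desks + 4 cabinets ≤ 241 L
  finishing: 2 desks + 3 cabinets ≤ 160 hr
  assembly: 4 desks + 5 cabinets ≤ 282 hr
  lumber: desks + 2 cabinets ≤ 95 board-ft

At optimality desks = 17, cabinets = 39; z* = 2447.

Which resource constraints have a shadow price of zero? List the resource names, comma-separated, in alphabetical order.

assembly, finishing

varnish: 241/241 (binding)
finishing: 151/160 (slack 9)
assembly: 263/282 (slack 19)
lumber: 95/95 (binding)
By complementary slackness, a constraint with positive slack has shadow price 0 → assembly, finishing.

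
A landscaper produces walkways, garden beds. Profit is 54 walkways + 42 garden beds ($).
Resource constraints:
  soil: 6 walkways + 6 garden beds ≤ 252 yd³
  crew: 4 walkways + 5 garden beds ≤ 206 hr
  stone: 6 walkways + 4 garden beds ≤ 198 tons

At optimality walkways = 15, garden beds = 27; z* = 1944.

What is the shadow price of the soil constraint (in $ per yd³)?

3

At the optimum: soil uses 252 of 252 (binding); crew uses 195 of 206 (slack = 11); stone uses 198 of 198 (binding).
By complementary slackness, y = 0 for the non-binding constraint.
Dual feasibility on the basic columns requires 6·y_soil + 6·y_stone = 54, 6·y_soil + 4·y_stone = 42.
This yields shadow prices y_soil = 3, y_stone = 6.
Shadow price of soil = 3.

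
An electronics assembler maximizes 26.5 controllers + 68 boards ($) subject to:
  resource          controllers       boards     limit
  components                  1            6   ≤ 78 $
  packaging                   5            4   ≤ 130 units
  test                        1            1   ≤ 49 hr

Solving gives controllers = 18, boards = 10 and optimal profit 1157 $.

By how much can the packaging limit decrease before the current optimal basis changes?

78

Binding constraints: components, packaging. The basis is B = [[1,6],[5,4]] with det -26.
Per unit decrease in packaging, x* moves by d = (-0.2308, 0.0385).
The basis stays optimal until controllers reaches 0; allowable decrease = 78 units.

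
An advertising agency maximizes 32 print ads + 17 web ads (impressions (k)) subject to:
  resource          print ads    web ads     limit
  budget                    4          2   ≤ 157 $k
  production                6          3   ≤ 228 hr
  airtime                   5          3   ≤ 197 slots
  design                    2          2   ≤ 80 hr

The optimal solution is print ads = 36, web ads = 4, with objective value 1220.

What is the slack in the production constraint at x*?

0

production used = 6·36 + 3·4 = 228; slack = 228 − 228 = 0.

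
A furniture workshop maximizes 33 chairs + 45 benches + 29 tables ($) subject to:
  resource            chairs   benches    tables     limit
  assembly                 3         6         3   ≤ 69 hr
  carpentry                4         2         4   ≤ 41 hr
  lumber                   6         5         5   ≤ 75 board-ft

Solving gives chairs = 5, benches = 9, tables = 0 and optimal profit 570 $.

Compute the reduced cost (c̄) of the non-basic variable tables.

-1

Check each constraint at x*: assembly 69/69 (tight); carpentry 38/41 (slack 3); lumber 75/75 (tight).
Slack constraints have shadow price 0 (complementary slackness).
Dual feasibility on the basic columns requires 3·y_assembly + 6·y_lumber = 33, 6·y_assembly + 5·y_lumber = 45.
This yields shadow prices y_assembly = 5, y_lumber = 3.
Reduced cost of tables: c₃ − yᵀa₃ = 29 − (5·3 + 3·5) = 29 − 30 = -1.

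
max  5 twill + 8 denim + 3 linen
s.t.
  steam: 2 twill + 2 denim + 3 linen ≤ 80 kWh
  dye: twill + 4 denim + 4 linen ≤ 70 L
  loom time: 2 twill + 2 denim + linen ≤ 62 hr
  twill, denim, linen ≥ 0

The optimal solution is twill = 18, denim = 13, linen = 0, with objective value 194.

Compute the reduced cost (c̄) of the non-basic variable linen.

-3

Check each constraint at x*: steam 62/80 (slack 18); dye 70/70 (tight); loom time 62/62 (tight).
Slack constraints have shadow price 0 (complementary slackness).
Dual feasibility on the basic columns requires 1·y_dye + 2·y_loom time = 5, 4·y_dye + 2·y_loom time = 8.
This yields shadow prices y_dye = 1, y_loom time = 2.
Reduced cost of linen: c₃ − yᵀa₃ = 3 − (1·4 + 2·1) = 3 − 6 = -3.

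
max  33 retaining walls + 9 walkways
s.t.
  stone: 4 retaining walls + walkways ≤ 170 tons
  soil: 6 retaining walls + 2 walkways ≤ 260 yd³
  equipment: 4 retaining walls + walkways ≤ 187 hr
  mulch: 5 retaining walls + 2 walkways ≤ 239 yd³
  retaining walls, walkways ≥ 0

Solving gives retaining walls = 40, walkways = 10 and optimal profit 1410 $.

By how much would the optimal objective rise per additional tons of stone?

At the optimum: stone uses 170 of 170 (binding); soil uses 260 of 260 (binding); equipment uses 170 of 187 (slack = 17); mulch uses 220 of 239 (slack = 19).
Since equipment, mulch are not tight, their duals are 0.
The binding rows give the dual system: 4·y_stone + 6·y_soil = 33 and 1·y_stone + 2·y_soil = 9.
This yields shadow prices y_stone = 6, y_soil = 1.5.
Shadow price of stone = 6.

6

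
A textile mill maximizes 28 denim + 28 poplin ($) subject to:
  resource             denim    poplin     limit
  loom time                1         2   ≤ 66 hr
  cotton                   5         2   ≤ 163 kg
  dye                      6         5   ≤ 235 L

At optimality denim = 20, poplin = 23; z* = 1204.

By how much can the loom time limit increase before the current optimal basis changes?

Binding constraints: loom time, dye. The basis is B = [[1,2],[6,5]] with det -7.
Per unit increase in loom time, x* moves by d = (-0.7143, 0.8571).
The basis stays optimal until denim reaches 0; allowable increase = 28 hr.

28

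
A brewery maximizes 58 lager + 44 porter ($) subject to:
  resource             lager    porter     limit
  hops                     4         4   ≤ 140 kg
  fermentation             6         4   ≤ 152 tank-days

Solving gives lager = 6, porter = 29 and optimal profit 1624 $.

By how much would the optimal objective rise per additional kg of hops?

Check each constraint at x*: hops 140/140 (tight); fermentation 152/152 (tight).
The binding rows give the dual system: 4·y_hops + 6·y_fermentation = 58 and 4·y_hops + 4·y_fermentation = 44.
Solving: y_hops = 4, y_fermentation = 7.
Shadow price of hops = 4.

4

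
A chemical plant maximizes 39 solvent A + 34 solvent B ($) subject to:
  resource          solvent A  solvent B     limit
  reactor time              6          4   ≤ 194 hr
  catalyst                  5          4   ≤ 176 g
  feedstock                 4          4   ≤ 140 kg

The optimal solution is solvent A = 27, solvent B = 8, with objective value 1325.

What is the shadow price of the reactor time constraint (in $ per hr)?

Binding: reactor time and feedstock. Non-binding: catalyst (9 unused).
By complementary slackness, y = 0 for the non-binding constraint.
Dual feasibility on the basic columns requires 6·y_reactor time + 4·y_feedstock = 39, 4·y_reactor time + 4·y_feedstock = 34.
Solving: y_reactor time = 2.5, y_feedstock = 6.
Shadow price of reactor time = 2.5.

2.5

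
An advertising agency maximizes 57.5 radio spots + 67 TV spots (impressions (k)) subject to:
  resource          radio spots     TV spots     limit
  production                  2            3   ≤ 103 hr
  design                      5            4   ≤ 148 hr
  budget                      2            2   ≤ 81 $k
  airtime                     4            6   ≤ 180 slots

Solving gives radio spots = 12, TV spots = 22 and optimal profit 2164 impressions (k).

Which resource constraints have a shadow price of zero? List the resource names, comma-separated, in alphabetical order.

budget, production

production: 90/103 (slack 13)
design: 148/148 (binding)
budget: 68/81 (slack 13)
airtime: 180/180 (binding)
By complementary slackness, a constraint with positive slack has shadow price 0 → budget, production.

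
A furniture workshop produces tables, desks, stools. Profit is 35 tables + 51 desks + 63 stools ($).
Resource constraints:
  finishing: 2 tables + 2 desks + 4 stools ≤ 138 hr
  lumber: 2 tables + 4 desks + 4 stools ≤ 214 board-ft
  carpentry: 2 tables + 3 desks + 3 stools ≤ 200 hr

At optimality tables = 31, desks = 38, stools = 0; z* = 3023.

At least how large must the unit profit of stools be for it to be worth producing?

70

Check each constraint at x*: finishing 138/138 (tight); lumber 214/214 (tight); carpentry 176/200 (slack 24).
By complementary slackness, y = 0 for the non-binding constraint.
The binding rows give the dual system: 2·y_finishing + 2·y_lumber = 35 and 2·y_finishing + 4·y_lumber = 51.
Solving: y_finishing = 9.5, y_lumber = 8.
stools enters the basis when its profit ≥ yᵀa₃ = 9.5·4 + 8·4 = 70.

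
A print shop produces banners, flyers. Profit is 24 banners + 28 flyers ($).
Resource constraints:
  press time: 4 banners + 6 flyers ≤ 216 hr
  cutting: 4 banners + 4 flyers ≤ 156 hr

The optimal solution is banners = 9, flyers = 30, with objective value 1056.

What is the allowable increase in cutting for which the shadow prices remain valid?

60

Binding constraints: press time, cutting. The basis is B = [[4,6],[4,4]] with det -8.
Per unit increase in cutting, x* moves by d = (0.75, -0.5).
The basis stays optimal until flyers reaches 0; allowable increase = 60 hr.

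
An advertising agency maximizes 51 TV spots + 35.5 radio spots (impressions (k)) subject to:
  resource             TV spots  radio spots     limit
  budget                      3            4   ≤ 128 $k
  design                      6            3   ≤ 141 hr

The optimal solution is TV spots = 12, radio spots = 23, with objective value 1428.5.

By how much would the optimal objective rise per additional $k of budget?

4

Check each constraint at x*: budget 128/128 (tight); design 141/141 (tight).
Dual feasibility on the basic columns requires 3·y_budget + 6·y_design = 51, 4·y_budget + 3·y_design = 35.5.
→ y_budget = 4 and y_design = 6.5.
Shadow price of budget = 4.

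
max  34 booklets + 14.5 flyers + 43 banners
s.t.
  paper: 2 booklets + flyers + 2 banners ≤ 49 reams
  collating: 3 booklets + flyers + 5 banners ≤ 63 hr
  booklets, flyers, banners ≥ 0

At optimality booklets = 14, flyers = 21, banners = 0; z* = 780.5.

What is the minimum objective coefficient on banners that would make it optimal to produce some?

44

Both paper and collating are binding at x*.
From A_Bᵀ y = c: 2·y_paper + 3·y_collating = 34; 1·y_paper + 1·y_collating = 14.5.
→ y_paper = 9.5 and y_collating = 5.
banners enters the basis when its profit ≥ yᵀa₃ = 9.5·2 + 5·5 = 44.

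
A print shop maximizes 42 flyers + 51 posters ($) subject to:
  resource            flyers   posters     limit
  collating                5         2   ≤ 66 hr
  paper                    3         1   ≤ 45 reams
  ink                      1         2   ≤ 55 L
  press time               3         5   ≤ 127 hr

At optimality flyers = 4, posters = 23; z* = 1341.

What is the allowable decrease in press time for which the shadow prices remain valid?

87.4

Binding constraints: collating, press time. The basis is B = [[5,2],[3,5]] with det 19.
Per unit decrease in press time, x* moves by d = (0.1053, -0.2632).
The basis stays optimal until posters reaches 0; allowable decrease = 87.4 hr.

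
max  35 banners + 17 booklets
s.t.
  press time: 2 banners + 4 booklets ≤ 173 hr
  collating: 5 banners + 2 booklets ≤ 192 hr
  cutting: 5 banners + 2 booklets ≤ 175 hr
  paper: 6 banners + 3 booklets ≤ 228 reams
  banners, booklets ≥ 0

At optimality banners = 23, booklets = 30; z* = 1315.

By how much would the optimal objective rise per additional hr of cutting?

Check each constraint at x*: press time 166/173 (slack 7); collating 175/192 (slack 17); cutting 175/175 (tight); paper 228/228 (tight).
By complementary slackness, y = 0 for the non-binding constraints.
Dual feasibility on the basic columns requires 5·y_cutting + 6·y_paper = 35, 2·y_cutting + 3·y_paper = 17.
Solving: y_cutting = 1, y_paper = 5.
Shadow price of cutting = 1.

1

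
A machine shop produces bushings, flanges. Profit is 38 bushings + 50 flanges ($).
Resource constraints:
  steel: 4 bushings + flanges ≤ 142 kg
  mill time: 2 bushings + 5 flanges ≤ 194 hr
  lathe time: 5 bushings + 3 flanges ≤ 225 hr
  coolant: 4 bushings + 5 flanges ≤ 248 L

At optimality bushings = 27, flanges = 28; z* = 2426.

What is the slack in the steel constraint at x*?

steel used = 4·27 + 1·28 = 136; slack = 142 − 136 = 6.

6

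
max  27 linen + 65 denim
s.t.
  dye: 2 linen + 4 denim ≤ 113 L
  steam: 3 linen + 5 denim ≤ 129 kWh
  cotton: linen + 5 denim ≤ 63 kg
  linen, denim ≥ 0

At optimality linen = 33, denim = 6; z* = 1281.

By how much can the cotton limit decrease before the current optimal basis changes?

Binding constraints: steam, cotton. The basis is B = [[3,5],[1,5]] with det 10.
Per unit decrease in cotton, x* moves by d = (0.5, -0.3).
The basis stays optimal until denim reaches 0; allowable decrease = 20 kg.

20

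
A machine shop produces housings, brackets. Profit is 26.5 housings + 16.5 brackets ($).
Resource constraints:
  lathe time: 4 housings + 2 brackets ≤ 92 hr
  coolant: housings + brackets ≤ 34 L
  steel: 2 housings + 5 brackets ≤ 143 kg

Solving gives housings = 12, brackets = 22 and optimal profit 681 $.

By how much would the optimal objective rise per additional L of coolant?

Check each constraint at x*: lathe time 92/92 (tight); coolant 34/34 (tight); steel 134/143 (slack 9).
Since steel is not tight, its dual is 0.
The binding rows give the dual system: 4·y_lathe time + 1·y_coolant = 26.5 and 2·y_lathe time + 1·y_coolant = 16.5.
This yields shadow prices y_lathe time = 5, y_coolant = 6.5.
Shadow price of coolant = 6.5.

6.5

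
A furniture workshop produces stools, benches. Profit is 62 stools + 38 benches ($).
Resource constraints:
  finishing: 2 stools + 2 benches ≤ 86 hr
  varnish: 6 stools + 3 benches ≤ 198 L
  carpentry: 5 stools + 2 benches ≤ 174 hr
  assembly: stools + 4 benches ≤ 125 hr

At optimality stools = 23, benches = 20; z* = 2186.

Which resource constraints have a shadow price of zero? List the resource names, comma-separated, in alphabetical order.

finishing: 86/86 (binding)
varnish: 198/198 (binding)
carpentry: 155/174 (slack 19)
assembly: 103/125 (slack 22)
By complementary slackness, a constraint with positive slack has shadow price 0 → assembly, carpentry.

assembly, carpentry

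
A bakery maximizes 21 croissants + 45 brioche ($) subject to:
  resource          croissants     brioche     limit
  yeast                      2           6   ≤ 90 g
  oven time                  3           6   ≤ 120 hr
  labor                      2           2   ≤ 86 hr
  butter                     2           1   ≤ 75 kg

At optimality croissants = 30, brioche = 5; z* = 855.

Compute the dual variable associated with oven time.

6

Check each constraint at x*: yeast 90/90 (tight); oven time 120/120 (tight); labor 70/86 (slack 16); butter 65/75 (slack 10).
Since labor, butter are not tight, their duals are 0.
Dual feasibility on the basic columns requires 2·y_yeast + 3·y_oven time = 21, 6·y_yeast + 6·y_oven time = 45.
This yields shadow prices y_yeast = 1.5, y_oven time = 6.
Shadow price of oven time = 6.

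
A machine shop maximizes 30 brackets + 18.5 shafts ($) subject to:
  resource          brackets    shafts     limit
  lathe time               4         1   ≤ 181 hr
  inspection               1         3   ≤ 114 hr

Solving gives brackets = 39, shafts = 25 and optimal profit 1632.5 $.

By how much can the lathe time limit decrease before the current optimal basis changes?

143

Binding constraints: lathe time, inspection. The basis is B = [[4,1],[1,3]] with det 11.
Per unit decrease in lathe time, x* moves by d = (-0.2727, 0.0909).
The basis stays optimal until brackets reaches 0; allowable decrease = 143 hr.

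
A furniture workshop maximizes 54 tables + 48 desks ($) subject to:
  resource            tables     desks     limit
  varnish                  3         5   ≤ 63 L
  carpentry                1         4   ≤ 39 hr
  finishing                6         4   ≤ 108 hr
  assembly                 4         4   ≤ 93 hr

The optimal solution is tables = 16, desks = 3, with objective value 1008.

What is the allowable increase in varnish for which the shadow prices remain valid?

Binding constraints: varnish, finishing. The basis is B = [[3,5],[6,4]] with det -18.
Per unit increase in varnish, x* moves by d = (-0.2222, 0.3333).
The basis stays optimal until carpentry becomes binding; allowable increase = 9.9 L.

9.9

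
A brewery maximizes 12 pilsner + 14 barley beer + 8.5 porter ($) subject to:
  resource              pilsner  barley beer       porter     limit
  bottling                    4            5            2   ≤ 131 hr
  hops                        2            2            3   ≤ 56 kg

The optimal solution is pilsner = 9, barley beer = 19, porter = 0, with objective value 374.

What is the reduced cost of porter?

Both bottling and hops are binding at x*.
The binding rows give the dual system: 4·y_bottling + 2·y_hops = 12 and 5·y_bottling + 2·y_hops = 14.
→ y_bottling = 2 and y_hops = 2.
Reduced cost of porter: c₃ − yᵀa₃ = 8.5 − (2·2 + 2·3) = 8.5 − 10 = -1.5.

-1.5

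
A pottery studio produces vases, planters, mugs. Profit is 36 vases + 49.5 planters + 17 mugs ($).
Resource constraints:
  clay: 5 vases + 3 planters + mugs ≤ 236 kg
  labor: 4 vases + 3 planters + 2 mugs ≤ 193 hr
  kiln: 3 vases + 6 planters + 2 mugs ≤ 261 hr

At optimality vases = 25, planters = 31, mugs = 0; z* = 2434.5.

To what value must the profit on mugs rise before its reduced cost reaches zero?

Check each constraint at x*: clay 218/236 (slack 18); labor 193/193 (tight); kiln 261/261 (tight).
Slack constraints have shadow price 0 (complementary slackness).
The binding rows give the dual system: 4·y_labor + 3·y_kiln = 36 and 3·y_labor + 6·y_kiln = 49.5.
Solving: y_labor = 4.5, y_kiln = 6.
mugs enters the basis when its profit ≥ yᵀa₃ = 4.5·2 + 6·2 = 21.

21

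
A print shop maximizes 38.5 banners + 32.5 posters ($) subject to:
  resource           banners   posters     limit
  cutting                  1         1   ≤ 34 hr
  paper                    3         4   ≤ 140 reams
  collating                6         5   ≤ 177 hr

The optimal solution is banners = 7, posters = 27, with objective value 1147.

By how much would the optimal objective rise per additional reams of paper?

0

At the optimum: cutting uses 34 of 34 (binding); paper uses 129 of 140 (slack = 11); collating uses 177 of 177 (binding).
Since paper is not tight, its dual is 0.
From A_Bᵀ y = c: 1·y_cutting + 6·y_collating = 38.5; 1·y_cutting + 5·y_collating = 32.5.
Solving: y_cutting = 2.5, y_collating = 6.
Shadow price of paper = 0.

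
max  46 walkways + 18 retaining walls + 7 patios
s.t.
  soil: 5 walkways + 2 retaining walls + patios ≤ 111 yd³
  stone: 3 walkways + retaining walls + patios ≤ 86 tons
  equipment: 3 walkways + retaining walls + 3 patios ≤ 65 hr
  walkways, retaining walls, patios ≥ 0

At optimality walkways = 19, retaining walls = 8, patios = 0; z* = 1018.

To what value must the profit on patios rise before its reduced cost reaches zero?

14

Binding: soil and equipment. Non-binding: stone (21 unused).
Since stone is not tight, its dual is 0.
From A_Bᵀ y = c: 5·y_soil + 3·y_equipment = 46; 2·y_soil + 1·y_equipment = 18.
Solving: y_soil = 8, y_equipment = 2.
patios enters the basis when its profit ≥ yᵀa₃ = 8·1 + 2·3 = 14.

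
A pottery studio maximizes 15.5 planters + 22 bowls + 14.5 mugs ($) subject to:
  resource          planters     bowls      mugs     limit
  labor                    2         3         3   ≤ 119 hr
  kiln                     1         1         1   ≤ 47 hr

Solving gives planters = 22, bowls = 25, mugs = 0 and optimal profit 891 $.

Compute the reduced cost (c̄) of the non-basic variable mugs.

-7.5

At the optimum: labor uses 119 of 119 (binding); kiln uses 47 of 47 (binding).
Dual feasibility on the basic columns requires 2·y_labor + 1·y_kiln = 15.5, 3·y_labor + 1·y_kiln = 22.
→ y_labor = 6.5 and y_kiln = 2.5.
Reduced cost of mugs: c₃ − yᵀa₃ = 14.5 − (6.5·3 + 2.5·1) = 14.5 − 22 = -7.5.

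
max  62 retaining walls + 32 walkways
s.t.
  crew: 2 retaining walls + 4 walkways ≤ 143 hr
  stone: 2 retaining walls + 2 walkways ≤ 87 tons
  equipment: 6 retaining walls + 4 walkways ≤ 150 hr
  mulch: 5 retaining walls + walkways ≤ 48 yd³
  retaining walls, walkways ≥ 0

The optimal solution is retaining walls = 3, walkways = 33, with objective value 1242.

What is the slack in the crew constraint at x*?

crew used = 2·3 + 4·33 = 138; slack = 143 − 138 = 5.

5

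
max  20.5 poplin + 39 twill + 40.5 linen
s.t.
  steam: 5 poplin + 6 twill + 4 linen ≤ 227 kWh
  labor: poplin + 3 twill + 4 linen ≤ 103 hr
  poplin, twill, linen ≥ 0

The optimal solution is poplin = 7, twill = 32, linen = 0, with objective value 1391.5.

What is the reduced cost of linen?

Check each constraint at x*: steam 227/227 (tight); labor 103/103 (tight).
The binding rows give the dual system: 5·y_steam + 1·y_labor = 20.5 and 6·y_steam + 3·y_labor = 39.
Solving: y_steam = 2.5, y_labor = 8.
Reduced cost of linen: c₃ − yᵀa₃ = 40.5 − (2.5·4 + 8·4) = 40.5 − 42 = -1.5.

-1.5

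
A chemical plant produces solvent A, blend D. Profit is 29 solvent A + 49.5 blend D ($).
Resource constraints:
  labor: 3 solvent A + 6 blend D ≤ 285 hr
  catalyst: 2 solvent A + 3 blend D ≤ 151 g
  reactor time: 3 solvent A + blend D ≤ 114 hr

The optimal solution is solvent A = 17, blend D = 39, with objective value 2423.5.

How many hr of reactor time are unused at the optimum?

reactor time used = 3·17 + 1·39 = 90; slack = 114 − 90 = 24.

24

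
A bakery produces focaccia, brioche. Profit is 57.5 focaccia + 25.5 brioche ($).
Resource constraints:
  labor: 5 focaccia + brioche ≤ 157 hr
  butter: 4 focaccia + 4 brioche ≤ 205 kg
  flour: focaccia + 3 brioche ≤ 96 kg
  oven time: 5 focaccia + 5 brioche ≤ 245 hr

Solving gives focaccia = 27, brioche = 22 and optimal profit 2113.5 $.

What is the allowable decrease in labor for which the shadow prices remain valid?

6

Binding constraints: labor, oven time. The basis is B = [[5,1],[5,5]] with det 20.
Per unit decrease in labor, x* moves by d = (-0.25, 0.25).
The basis stays optimal until flour becomes binding; allowable decrease = 6 hr.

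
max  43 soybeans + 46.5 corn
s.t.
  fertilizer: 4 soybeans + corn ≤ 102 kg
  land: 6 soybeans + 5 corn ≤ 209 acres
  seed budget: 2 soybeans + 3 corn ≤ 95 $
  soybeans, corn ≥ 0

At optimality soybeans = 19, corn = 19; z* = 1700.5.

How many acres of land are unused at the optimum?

land used = 6·19 + 5·19 = 209; slack = 209 − 209 = 0.

0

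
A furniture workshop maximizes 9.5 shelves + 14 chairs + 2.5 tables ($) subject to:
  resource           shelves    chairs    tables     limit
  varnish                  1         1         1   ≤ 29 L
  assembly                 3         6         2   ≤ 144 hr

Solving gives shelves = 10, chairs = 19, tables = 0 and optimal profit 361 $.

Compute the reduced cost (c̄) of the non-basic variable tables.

Check each constraint at x*: varnish 29/29 (tight); assembly 144/144 (tight).
From A_Bᵀ y = c: 1·y_varnish + 3·y_assembly = 9.5; 1·y_varnish + 6·y_assembly = 14.
This yields shadow prices y_varnish = 5, y_assembly = 1.5.
Reduced cost of tables: c₃ − yᵀa₃ = 2.5 − (5·1 + 1.5·2) = 2.5 − 8 = -5.5.

-5.5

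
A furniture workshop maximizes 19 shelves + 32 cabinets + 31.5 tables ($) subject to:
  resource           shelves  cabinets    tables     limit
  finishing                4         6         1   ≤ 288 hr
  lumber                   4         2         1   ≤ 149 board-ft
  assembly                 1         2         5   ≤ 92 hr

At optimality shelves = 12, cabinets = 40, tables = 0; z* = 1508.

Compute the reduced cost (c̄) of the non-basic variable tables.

-6.5

Binding: finishing and assembly. Non-binding: lumber (21 unused).
Slack constraints have shadow price 0 (complementary slackness).
From A_Bᵀ y = c: 4·y_finishing + 1·y_assembly = 19; 6·y_finishing + 2·y_assembly = 32.
→ y_finishing = 3 and y_assembly = 7.
Reduced cost of tables: c₃ − yᵀa₃ = 31.5 − (3·1 + 7·5) = 31.5 − 38 = -6.5.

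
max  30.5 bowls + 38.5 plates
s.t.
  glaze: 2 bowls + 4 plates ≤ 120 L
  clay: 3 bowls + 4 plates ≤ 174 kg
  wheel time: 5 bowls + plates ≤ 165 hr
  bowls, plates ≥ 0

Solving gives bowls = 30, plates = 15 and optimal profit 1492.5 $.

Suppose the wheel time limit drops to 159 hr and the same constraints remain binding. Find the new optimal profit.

1477.5

Binding: glaze and wheel time. Non-binding: clay (24 unused).
By complementary slackness, y = 0 for the non-binding constraint.
From A_Bᵀ y = c: 2·y_glaze + 5·y_wheel time = 30.5; 4·y_glaze + 1·y_wheel time = 38.5.
→ y_glaze = 9 and y_wheel time = 2.5.
Δz = y_wheel time·Δb = 2.5 × (-6) = -15, so new z* = 1492.5 − 15 = 1477.5.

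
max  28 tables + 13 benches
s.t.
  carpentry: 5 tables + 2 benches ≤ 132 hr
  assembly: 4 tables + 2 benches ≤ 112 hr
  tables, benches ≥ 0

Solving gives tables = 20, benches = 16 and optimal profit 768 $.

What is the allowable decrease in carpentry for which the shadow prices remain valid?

Binding constraints: carpentry, assembly. The basis is B = [[5,2],[4,2]] with det 2.
Per unit decrease in carpentry, x* moves by d = (-1, 2).
The basis stays optimal until tables reaches 0; allowable decrease = 20 hr.

20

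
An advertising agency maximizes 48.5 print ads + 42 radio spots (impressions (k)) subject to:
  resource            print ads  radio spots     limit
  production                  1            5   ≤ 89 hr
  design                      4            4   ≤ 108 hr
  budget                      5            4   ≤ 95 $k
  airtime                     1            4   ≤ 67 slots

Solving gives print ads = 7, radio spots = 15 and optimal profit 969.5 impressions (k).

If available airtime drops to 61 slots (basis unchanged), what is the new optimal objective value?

963.5

Binding: budget and airtime. Non-binding: production (7 unused), design (20 unused).
Since production, design are not tight, their duals are 0.
From A_Bᵀ y = c: 5·y_budget + 1·y_airtime = 48.5; 4·y_budget + 4·y_airtime = 42.
→ y_budget = 9.5 and y_airtime = 1.
Δz = y_airtime·Δb = 1 × (-6) = -6, so new z* = 969.5 − 6 = 963.5.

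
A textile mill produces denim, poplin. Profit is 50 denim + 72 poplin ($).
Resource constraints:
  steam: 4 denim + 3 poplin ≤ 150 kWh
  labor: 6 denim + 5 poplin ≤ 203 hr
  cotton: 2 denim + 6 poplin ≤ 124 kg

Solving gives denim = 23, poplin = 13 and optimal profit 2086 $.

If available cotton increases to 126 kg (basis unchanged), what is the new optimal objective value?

Binding: labor and cotton. Non-binding: steam (19 unused).
Since steam is not tight, its dual is 0.
From A_Bᵀ y = c: 6·y_labor + 2·y_cotton = 50; 5·y_labor + 6·y_cotton = 72.
Solving: y_labor = 6, y_cotton = 7.
Δz = y_cotton·Δb = 7 × (2) = 14, so new z* = 2086 + 14 = 2100.

2100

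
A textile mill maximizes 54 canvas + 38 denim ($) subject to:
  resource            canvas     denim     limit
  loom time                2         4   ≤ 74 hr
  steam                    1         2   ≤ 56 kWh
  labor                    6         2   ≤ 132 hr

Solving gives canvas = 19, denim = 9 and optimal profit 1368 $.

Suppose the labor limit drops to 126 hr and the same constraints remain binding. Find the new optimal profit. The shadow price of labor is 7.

1326

Δb = -6, so new z* = 1368 + (7)·(-6) = 1368 − 42 = 1326.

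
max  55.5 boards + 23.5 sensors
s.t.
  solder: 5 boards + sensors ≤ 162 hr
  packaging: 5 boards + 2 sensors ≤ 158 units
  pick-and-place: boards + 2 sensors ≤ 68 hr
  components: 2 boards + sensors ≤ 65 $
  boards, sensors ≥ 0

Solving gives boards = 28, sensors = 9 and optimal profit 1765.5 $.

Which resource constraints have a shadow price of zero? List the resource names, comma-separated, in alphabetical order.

pick-and-place, solder

solder: 149/162 (slack 13)
packaging: 158/158 (binding)
pick-and-place: 46/68 (slack 22)
components: 65/65 (binding)
By complementary slackness, a constraint with positive slack has shadow price 0 → pick-and-place, solder.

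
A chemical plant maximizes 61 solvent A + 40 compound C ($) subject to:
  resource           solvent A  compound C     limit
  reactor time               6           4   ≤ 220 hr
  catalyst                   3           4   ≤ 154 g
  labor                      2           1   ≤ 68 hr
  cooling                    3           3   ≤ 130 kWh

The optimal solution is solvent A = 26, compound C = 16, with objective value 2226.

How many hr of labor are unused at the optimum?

0

labor used = 2·26 + 1·16 = 68; slack = 68 − 68 = 0.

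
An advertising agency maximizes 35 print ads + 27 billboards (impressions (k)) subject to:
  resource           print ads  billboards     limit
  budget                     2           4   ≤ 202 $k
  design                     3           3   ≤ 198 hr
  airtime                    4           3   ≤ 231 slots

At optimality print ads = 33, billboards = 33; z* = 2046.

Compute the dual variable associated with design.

Check each constraint at x*: budget 198/202 (slack 4); design 198/198 (tight); airtime 231/231 (tight).
Slack constraints have shadow price 0 (complementary slackness).
From A_Bᵀ y = c: 3·y_design + 4·y_airtime = 35; 3·y_design + 3·y_airtime = 27.
→ y_design = 1 and y_airtime = 8.
Shadow price of design = 1.

1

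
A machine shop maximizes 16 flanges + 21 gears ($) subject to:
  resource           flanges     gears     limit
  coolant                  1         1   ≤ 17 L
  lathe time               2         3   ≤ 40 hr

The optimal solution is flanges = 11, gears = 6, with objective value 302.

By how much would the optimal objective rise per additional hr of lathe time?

5

Both coolant and lathe time are binding at x*.
Dual feasibility on the basic columns requires 1·y_coolant + 2·y_lathe time = 16, 1·y_coolant + 3·y_lathe time = 21.
→ y_coolant = 6 and y_lathe time = 5.
Shadow price of lathe time = 5.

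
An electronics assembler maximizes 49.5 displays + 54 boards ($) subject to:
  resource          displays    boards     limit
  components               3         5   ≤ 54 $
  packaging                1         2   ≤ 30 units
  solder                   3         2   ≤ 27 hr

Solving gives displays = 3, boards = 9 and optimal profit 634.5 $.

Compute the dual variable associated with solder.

9.5

At the optimum: components uses 54 of 54 (binding); packaging uses 21 of 30 (slack = 9); solder uses 27 of 27 (binding).
Slack constraints have shadow price 0 (complementary slackness).
Dual feasibility on the basic columns requires 3·y_components + 3·y_solder = 49.5, 5·y_components + 2·y_solder = 54.
Solving: y_components = 7, y_solder = 9.5.
Shadow price of solder = 9.5.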